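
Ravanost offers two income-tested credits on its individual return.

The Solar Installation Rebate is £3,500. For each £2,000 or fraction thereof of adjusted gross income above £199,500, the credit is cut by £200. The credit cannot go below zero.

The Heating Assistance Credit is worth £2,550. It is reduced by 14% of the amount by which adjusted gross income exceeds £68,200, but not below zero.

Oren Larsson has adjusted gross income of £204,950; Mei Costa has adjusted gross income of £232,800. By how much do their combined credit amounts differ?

Oren (£204,950): Solar Installation Rebate: income exceeds £199,500 by £5,450, which is 3 full-or-partial £2,000 increments; reduction = 3 × £200 = £600, leaving £2,900. Heating Assistance Credit: 14% of the £136,750 excess over £68,200 is £19,145 ≥ base, so the credit is £0. total £2,900 + £0 = £2,900
Mei (£232,800): Solar Installation Rebate: income exceeds £199,500 by £33,300, which is 17 full-or-partial £2,000 increments; reduction = 17 × £200 = £3,400, leaving £100. Heating Assistance Credit: 14% of the £164,600 excess over £68,200 is £23,044 ≥ base, so the credit is £0. total £100 + £0 = £100
Difference: |£2,900 − £100| = £2,800.

£2,800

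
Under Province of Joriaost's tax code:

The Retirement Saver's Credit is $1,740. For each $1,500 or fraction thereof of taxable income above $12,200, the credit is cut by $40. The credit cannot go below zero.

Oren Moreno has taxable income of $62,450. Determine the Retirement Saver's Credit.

$380

Retirement Saver's Credit: income exceeds $12,200 by $50,250, which is 34 full-or-partial $1,500 increments; reduction = 34 × $40 = $1,360, leaving $380.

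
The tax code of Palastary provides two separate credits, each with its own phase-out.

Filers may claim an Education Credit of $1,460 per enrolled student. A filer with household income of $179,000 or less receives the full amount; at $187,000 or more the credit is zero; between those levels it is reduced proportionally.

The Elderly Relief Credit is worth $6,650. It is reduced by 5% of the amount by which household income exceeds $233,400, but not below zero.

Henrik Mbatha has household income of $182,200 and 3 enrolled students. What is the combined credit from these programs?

$9,278

Education Credit: base = 3 × $1,460 = $4,380. $182,200 is $3,200 into a $8,000 phase-out range, leaving 4,800/8,000 of the credit: $4,380 × 4,800/8,000 = $2,628.
Elderly Relief Credit: $182,200 is at or below the $233,400 threshold, so the full $6,650 applies.
Total: $2,628 + $6,650 = $9,278.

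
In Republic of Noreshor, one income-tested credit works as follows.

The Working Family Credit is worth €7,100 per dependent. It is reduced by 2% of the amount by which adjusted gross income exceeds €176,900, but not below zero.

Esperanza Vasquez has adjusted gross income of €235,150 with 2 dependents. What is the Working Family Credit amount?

Working Family Credit: base = 2 × €7,100 = €14,200. 2% of the €58,250 excess over €176,900 is €1,165; credit = €14,200 − €1,165 = €13,035.

€13,035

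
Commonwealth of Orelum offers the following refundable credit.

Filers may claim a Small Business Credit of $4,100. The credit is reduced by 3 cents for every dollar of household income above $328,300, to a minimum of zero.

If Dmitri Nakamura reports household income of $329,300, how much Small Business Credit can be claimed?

$4,070

Small Business Credit: 3% of the $1,000 excess over $328,300 is $30; credit = $4,100 − $30 = $4,070.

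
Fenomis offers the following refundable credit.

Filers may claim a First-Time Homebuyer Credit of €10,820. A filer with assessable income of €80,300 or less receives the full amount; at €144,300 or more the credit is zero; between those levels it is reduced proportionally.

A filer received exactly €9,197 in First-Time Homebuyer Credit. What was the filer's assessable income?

€89,900

€9,197 is 9,197/10,820 of the full €10,820, so 1,623/10,820 of the €64,000 range has been used: income = €80,300 + €64,000 × 1,623/10,820 = €89,900.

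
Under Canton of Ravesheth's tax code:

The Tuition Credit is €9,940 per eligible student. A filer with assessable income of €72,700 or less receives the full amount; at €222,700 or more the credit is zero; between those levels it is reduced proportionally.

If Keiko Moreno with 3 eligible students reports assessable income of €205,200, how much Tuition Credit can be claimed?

Tuition Credit: base = 3 × €9,940 = €29,820. €205,200 is €132,500 into a €150,000 phase-out range, leaving 17,500/150,000 of the credit: €29,820 × 17,500/150,000 = €3,479.

€3,479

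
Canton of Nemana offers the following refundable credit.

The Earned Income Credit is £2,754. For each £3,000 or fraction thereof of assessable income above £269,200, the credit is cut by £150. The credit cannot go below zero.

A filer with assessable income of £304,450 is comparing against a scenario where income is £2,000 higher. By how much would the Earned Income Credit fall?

At £304,450 — income exceeds £269,200 by £35,250, which is 12 full-or-partial £3,000 increments; reduction = 12 × £150 = £1,800, leaving £954.
At £306,450 — income exceeds £269,200 by £37,250, which is 13 full-or-partial £3,000 increments; reduction = 13 × £150 = £1,950, leaving £804.
Lost: £954 − £804 = £150.

£150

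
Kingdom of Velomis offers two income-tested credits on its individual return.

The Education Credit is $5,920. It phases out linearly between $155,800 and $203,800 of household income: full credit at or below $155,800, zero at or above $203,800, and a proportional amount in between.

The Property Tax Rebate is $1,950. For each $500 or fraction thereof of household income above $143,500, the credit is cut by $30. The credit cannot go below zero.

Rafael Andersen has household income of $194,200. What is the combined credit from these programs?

Education Credit: $194,200 is $38,400 into a $48,000 phase-out range, leaving 9,600/48,000 of the credit: $5,920 × 9,600/48,000 = $1,184.
Property Tax Rebate: income exceeds $143,500 by $50,700 → 102 increments × $30 = $3,060 ≥ base, so the credit is $0.
Total: $1,184 + $0 = $1,184.

$1,184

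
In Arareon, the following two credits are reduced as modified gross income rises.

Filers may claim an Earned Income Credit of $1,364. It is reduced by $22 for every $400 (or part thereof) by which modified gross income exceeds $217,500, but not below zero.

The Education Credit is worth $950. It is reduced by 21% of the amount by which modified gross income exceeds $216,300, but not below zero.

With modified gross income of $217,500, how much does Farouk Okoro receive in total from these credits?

$2,062

Earned Income Credit: $217,500 is at or below the $217,500 threshold, so the full $1,364 applies.
Education Credit: 21% of the $1,200 excess over $216,300 is $252; credit = $950 − $252 = $698.
Total: $1,364 + $698 = $2,062.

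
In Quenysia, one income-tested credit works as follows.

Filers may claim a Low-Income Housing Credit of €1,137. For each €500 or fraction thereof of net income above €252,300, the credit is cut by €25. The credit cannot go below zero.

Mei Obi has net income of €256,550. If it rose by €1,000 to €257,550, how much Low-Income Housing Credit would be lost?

At €256,550 — income exceeds €252,300 by €4,250, which is 9 full-or-partial €500 increments; reduction = 9 × €25 = €225, leaving €912.
At €257,550 — income exceeds €252,300 by €5,250, which is 11 full-or-partial €500 increments; reduction = 11 × €25 = €275, leaving €862.
Lost: €912 − €862 = €50.

€50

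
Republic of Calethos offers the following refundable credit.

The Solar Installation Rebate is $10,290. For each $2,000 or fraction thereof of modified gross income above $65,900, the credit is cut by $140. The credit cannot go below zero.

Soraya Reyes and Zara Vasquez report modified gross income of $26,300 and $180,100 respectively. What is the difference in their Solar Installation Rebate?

$8,120

Soraya ($26,300): Solar Installation Rebate: $26,300 is at or below the $65,900 threshold, so the full $10,290 applies.
Zara ($180,100): Solar Installation Rebate: income exceeds $65,900 by $114,200, which is 58 full-or-partial $2,000 increments; reduction = 58 × $140 = $8,120, leaving $2,170.
Difference: |$10,290 − $2,170| = $8,120.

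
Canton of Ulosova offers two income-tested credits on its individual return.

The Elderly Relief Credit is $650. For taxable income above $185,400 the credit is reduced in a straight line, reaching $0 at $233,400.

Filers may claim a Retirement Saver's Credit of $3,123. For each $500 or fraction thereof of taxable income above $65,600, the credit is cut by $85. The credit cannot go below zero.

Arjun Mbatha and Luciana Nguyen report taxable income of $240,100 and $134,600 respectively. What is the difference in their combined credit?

Arjun ($240,100): Elderly Relief Credit: $240,100 is at or above $233,400, so the credit is $0. Retirement Saver's Credit: income exceeds $65,600 by $174,500 → 349 increments × $85 = $29,665 ≥ base, so the credit is $0. total $0 + $0 = $0
Luciana ($134,600): Elderly Relief Credit: $134,600 is at or below the $185,400 threshold, so the full $650 applies. Retirement Saver's Credit: income exceeds $65,600 by $69,000 → 138 increments × $85 = $11,730 ≥ base, so the credit is $0. total $650 + $0 = $650
Difference: |$0 − $650| = $650.

$650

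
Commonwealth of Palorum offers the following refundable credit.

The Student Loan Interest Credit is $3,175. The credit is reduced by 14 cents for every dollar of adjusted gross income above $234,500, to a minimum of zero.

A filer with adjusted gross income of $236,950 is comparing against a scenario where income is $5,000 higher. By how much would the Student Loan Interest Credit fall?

At $236,950 — 14% of the $2,450 excess over $234,500 is $343; credit = $3,175 − $343 = $2,832.
At $241,950 — 14% of the $7,450 excess over $234,500 is $1,043; credit = $3,175 − $1,043 = $2,132.
Lost: $2,832 − $2,132 = $700.

$700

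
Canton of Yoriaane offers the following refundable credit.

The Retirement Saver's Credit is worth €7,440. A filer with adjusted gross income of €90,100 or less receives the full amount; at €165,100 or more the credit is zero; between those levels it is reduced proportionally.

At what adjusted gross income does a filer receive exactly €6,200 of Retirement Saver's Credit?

€102,600

€6,200 is 6,200/7,440 of the full €7,440, so 1,240/7,440 of the €75,000 range has been used: income = €90,100 + €75,000 × 1,240/7,440 = €102,600.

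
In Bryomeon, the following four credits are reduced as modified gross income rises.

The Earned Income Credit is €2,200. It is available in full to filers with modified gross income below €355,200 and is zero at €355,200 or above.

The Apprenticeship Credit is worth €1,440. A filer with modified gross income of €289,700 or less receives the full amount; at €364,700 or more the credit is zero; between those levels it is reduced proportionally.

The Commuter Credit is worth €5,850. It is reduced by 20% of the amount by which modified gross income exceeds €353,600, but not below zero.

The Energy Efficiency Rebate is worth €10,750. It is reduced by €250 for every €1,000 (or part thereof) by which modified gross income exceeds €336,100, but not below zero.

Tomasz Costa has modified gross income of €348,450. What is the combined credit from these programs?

Earned Income Credit: €348,450 is below the €355,200 cutoff, so the full €2,200 applies.
Apprenticeship Credit: €348,450 is €58,750 into a €75,000 phase-out range, leaving 16,250/75,000 of the credit: €1,440 × 16,250/75,000 = €312.
Commuter Credit: €348,450 is at or below the €353,600 threshold, so the full €5,850 applies.
Energy Efficiency Rebate: income exceeds €336,100 by €12,350, which is 13 full-or-partial €1,000 increments; reduction = 13 × €250 = €3,250, leaving €7,500.
Total: €2,200 + €312 + €5,850 + €7,500 = €15,862.

€15,862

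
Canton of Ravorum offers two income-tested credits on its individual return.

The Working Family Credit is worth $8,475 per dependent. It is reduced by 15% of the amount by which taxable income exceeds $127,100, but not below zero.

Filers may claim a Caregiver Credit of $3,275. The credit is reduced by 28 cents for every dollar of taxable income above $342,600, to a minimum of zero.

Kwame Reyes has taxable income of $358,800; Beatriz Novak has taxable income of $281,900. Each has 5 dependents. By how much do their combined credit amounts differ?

$14,810

Kwame ($358,800): Working Family Credit: base = 5 × $8,475 = $42,375. 15% of the $231,700 excess over $127,100 is $34,755; credit = $42,375 − $34,755 = $7,620. Caregiver Credit: 28% of the $16,200 excess over $342,600 is $4,536 ≥ base, so the credit is $0. total $7,620 + $0 = $7,620
Beatriz ($281,900): Working Family Credit: base = 5 × $8,475 = $42,375. 15% of the $154,800 excess over $127,100 is $23,220; credit = $42,375 − $23,220 = $19,155. Caregiver Credit: $281,900 is at or below the $342,600 threshold, so the full $3,275 applies. total $19,155 + $3,275 = $22,430
Difference: |$7,620 − $22,430| = $14,810.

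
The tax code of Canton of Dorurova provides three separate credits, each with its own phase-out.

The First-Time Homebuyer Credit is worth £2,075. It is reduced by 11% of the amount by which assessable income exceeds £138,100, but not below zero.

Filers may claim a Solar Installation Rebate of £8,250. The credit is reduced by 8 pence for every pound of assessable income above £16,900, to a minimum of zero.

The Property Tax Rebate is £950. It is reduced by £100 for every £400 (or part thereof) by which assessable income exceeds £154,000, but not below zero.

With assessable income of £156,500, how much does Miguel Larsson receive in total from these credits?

First-Time Homebuyer Credit: 11% of the £18,400 excess over £138,100 is £2,024; credit = £2,075 − £2,024 = £51.
Solar Installation Rebate: 8% of the £139,600 excess over £16,900 is £11,168 ≥ base, so the credit is £0.
Property Tax Rebate: income exceeds £154,000 by £2,500, which is 7 full-or-partial £400 increments; reduction = 7 × £100 = £700, leaving £250.
Total: £51 + £0 + £250 = £301.

£301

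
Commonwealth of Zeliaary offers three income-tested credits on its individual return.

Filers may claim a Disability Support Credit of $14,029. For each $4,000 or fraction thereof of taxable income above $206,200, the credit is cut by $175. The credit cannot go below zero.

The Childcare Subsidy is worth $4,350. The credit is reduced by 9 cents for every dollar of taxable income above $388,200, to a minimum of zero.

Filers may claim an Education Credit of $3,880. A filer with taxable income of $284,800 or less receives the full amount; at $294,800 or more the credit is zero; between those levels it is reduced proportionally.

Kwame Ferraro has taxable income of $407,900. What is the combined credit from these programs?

Disability Support Credit: income exceeds $206,200 by $201,700, which is 51 full-or-partial $4,000 increments; reduction = 51 × $175 = $8,925, leaving $5,104.
Childcare Subsidy: 9% of the $19,700 excess over $388,200 is $1,773; credit = $4,350 − $1,773 = $2,577.
Education Credit: $407,900 is at or above $294,800, so the credit is $0.
Total: $5,104 + $2,577 + $0 = $7,681.

$7,681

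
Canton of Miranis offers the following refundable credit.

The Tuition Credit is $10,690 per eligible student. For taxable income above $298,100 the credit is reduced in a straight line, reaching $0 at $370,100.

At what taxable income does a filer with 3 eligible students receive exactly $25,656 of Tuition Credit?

Full credit = 3 × $10,690 = $32,070.
$25,656 is 25,656/32,070 of the full $32,070, so 6,414/32,070 of the $72,000 range has been used: income = $298,100 + $72,000 × 6,414/32,070 = $312,500.

$312,500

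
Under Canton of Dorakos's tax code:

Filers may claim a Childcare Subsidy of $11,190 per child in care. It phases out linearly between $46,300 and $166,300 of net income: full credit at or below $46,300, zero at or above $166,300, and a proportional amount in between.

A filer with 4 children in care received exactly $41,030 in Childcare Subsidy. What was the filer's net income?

$56,300

Full credit = 4 × $11,190 = $44,760.
$41,030 is 41,030/44,760 of the full $44,760, so 3,730/44,760 of the $120,000 range has been used: income = $46,300 + $120,000 × 3,730/44,760 = $56,300.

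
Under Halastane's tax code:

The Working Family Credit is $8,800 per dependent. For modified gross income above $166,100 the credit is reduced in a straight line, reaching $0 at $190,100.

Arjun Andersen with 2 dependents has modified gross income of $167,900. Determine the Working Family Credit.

Working Family Credit: base = 2 × $8,800 = $17,600. $167,900 is $1,800 into a $24,000 phase-out range, leaving 22,200/24,000 of the credit: $17,600 × 22,200/24,000 = $16,280.

$16,280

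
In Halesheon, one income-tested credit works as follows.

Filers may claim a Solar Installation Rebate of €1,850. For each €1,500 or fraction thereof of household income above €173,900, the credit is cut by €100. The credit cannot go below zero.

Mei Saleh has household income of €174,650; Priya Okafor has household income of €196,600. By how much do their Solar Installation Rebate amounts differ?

Mei (€174,650): Solar Installation Rebate: income exceeds €173,900 by €750, which is 1 full-or-partial €1,500 increment; reduction = 1 × €100 = €100, leaving €1,750.
Priya (€196,600): Solar Installation Rebate: income exceeds €173,900 by €22,700, which is 16 full-or-partial €1,500 increments; reduction = 16 × €100 = €1,600, leaving €250.
Difference: |€1,750 − €250| = €1,500.

€1,500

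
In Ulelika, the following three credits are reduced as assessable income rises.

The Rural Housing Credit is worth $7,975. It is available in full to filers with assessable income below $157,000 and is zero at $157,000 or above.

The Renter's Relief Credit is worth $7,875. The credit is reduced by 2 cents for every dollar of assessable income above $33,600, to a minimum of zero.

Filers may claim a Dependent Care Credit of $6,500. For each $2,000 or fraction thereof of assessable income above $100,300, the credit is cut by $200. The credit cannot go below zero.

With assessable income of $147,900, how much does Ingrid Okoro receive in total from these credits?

$15,264

Rural Housing Credit: $147,900 is below the $157,000 cutoff, so the full $7,975 applies.
Renter's Relief Credit: 2% of the $114,300 excess over $33,600 is $2,286; credit = $7,875 − $2,286 = $5,589.
Dependent Care Credit: income exceeds $100,300 by $47,600, which is 24 full-or-partial $2,000 increments; reduction = 24 × $200 = $4,800, leaving $1,700.
Total: $7,975 + $5,589 + $1,700 = $15,264.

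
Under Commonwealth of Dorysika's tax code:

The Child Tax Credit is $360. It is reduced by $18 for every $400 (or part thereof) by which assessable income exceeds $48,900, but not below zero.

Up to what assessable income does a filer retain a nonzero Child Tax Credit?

$56,500

After 19 increments the reduction is 19 × $18 = $342, leaving $18; one more increment wipes it out. Increment 19 ends at excess 19 × $400 = $7,600, so the highest qualifying income is $48,900 + $7,600 = $56,500.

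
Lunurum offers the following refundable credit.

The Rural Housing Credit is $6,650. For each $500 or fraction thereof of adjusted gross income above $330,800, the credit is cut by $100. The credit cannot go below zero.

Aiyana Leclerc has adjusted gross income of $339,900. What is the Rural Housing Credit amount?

Rural Housing Credit: income exceeds $330,800 by $9,100, which is 19 full-or-partial $500 increments; reduction = 19 × $100 = $1,900, leaving $4,750.

$4,750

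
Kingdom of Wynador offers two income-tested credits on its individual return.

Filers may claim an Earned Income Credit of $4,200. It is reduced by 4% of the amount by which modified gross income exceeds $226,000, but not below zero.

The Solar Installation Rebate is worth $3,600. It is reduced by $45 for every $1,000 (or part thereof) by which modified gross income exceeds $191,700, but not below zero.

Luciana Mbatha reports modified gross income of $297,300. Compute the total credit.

Earned Income Credit: 4% of the $71,300 excess over $226,000 is $2,852; credit = $4,200 − $2,852 = $1,348.
Solar Installation Rebate: income exceeds $191,700 by $105,600 → 106 increments × $45 = $4,770 ≥ base, so the credit is $0.
Total: $1,348 + $0 = $1,348.

$1,348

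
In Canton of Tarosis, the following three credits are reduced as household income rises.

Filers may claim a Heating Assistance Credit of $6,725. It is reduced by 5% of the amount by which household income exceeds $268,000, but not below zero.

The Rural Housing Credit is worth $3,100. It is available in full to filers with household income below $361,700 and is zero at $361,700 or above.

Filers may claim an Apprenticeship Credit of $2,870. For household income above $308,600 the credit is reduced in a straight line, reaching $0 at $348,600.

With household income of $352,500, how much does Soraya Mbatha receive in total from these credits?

Heating Assistance Credit: 5% of the $84,500 excess over $268,000 is $4,225; credit = $6,725 − $4,225 = $2,500.
Rural Housing Credit: $352,500 is below the $361,700 cutoff, so the full $3,100 applies.
Apprenticeship Credit: $352,500 is at or above $348,600, so the credit is $0.
Total: $2,500 + $3,100 + $0 = $5,600.

$5,600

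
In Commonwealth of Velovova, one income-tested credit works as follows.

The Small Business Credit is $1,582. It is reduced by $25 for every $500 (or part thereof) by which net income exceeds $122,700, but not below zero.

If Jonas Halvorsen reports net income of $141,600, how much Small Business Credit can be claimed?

Small Business Credit: income exceeds $122,700 by $18,900, which is 38 full-or-partial $500 increments; reduction = 38 × $25 = $950, leaving $632.

$632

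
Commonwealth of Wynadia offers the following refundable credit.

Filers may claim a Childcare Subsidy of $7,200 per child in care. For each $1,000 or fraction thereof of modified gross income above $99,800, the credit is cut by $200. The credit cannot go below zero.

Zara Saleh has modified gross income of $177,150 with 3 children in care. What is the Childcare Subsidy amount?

Childcare Subsidy: base = 3 × $7,200 = $21,600. income exceeds $99,800 by $77,350, which is 78 full-or-partial $1,000 increments; reduction = 78 × $200 = $15,600, leaving $6,000.

$6,000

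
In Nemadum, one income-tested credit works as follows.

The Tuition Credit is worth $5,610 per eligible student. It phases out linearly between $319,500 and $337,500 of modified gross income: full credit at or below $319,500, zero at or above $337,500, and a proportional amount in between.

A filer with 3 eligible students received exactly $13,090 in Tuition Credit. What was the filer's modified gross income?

Full credit = 3 × $5,610 = $16,830.
$13,090 is 13,090/16,830 of the full $16,830, so 3,740/16,830 of the $18,000 range has been used: income = $319,500 + $18,000 × 3,740/16,830 = $323,500.

$323,500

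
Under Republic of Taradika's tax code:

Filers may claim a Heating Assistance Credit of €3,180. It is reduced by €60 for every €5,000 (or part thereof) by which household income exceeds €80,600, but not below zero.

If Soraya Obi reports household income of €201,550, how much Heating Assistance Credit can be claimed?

€1,680

Heating Assistance Credit: income exceeds €80,600 by €120,950, which is 25 full-or-partial €5,000 increments; reduction = 25 × €60 = €1,500, leaving €1,680.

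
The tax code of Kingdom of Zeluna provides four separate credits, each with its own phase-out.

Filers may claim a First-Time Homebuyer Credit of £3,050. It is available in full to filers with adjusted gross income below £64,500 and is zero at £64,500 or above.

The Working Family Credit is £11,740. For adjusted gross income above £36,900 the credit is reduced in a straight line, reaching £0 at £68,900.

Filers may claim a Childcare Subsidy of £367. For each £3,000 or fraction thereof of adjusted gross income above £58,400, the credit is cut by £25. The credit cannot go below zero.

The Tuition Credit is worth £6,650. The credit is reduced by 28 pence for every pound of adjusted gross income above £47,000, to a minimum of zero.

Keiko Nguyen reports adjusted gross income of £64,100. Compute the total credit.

First-Time Homebuyer Credit: £64,100 is below the £64,500 cutoff, so the full £3,050 applies.
Working Family Credit: £64,100 is £27,200 into a £32,000 phase-out range, leaving 4,800/32,000 of the credit: £11,740 × 4,800/32,000 = £1,761.
Childcare Subsidy: income exceeds £58,400 by £5,700, which is 2 full-or-partial £3,000 increments; reduction = 2 × £25 = £50, leaving £317.
Tuition Credit: 28% of the £17,100 excess over £47,000 is £4,788; credit = £6,650 − £4,788 = £1,862.
Total: £3,050 + £1,761 + £317 + £1,862 = £6,990.

£6,990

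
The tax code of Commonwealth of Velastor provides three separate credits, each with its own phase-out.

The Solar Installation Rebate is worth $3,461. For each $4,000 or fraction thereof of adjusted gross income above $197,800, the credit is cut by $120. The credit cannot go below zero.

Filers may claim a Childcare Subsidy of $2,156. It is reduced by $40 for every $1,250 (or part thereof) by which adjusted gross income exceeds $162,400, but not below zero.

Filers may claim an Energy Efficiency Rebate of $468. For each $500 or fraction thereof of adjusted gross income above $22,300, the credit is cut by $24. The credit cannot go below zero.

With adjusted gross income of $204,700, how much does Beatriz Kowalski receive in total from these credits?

Solar Installation Rebate: income exceeds $197,800 by $6,900, which is 2 full-or-partial $4,000 increments; reduction = 2 × $120 = $240, leaving $3,221.
Childcare Subsidy: income exceeds $162,400 by $42,300, which is 34 full-or-partial $1,250 increments; reduction = 34 × $40 = $1,360, leaving $796.
Energy Efficiency Rebate: income exceeds $22,300 by $182,400 → 365 increments × $24 = $8,760 ≥ base, so the credit is $0.
Total: $3,221 + $796 + $0 = $4,017.

$4,017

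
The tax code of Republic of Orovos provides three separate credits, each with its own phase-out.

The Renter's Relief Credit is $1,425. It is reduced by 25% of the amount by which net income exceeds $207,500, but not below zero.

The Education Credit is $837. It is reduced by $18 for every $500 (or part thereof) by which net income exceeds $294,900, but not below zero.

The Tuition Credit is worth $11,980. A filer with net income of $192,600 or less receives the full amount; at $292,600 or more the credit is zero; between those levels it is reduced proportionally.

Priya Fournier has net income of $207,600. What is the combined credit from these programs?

$12,420

Renter's Relief Credit: 25% of the $100 excess over $207,500 is $25; credit = $1,425 − $25 = $1,400.
Education Credit: $207,600 is at or below the $294,900 threshold, so the full $837 applies.
Tuition Credit: $207,600 is $15,000 into a $100,000 phase-out range, leaving 85,000/100,000 of the credit: $11,980 × 85,000/100,000 = $10,183.
Total: $1,400 + $837 + $10,183 = $12,420.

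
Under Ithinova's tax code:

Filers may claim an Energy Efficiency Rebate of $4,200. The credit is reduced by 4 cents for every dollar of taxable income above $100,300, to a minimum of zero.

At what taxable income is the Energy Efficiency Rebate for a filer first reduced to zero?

The credit falls by 4% of each dollar above $100,300, so it reaches zero when the excess is $4,200 / 4% = $105,000: income = $100,300 + $105,000 = $205,300.

$205,300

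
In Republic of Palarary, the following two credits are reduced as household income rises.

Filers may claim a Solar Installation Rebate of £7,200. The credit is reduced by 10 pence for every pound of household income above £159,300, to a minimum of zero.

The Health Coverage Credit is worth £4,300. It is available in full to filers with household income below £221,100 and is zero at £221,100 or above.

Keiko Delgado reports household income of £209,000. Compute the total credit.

£6,530

Solar Installation Rebate: 10% of the £49,700 excess over £159,300 is £4,970; credit = £7,200 − £4,970 = £2,230.
Health Coverage Credit: £209,000 is below the £221,100 cutoff, so the full £4,300 applies.
Total: £2,230 + £4,300 = £6,530.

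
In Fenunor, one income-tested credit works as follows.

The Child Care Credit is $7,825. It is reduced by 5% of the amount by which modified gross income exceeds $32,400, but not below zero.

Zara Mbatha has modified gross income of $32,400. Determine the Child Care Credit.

Child Care Credit: $32,400 is at or below the $32,400 threshold, so the full $7,825 applies.

$7,825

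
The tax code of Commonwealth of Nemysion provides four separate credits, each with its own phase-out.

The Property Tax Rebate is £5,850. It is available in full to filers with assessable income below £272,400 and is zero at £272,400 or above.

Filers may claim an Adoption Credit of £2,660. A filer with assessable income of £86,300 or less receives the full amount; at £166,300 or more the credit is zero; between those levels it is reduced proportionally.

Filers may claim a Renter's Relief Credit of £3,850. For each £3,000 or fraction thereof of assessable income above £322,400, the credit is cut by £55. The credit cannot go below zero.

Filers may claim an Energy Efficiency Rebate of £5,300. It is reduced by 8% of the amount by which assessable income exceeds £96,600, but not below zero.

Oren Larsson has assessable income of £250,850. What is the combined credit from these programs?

£9,700

Property Tax Rebate: £250,850 is below the £272,400 cutoff, so the full £5,850 applies.
Adoption Credit: £250,850 is at or above £166,300, so the credit is £0.
Renter's Relief Credit: £250,850 is at or below the £322,400 threshold, so the full £3,850 applies.
Energy Efficiency Rebate: 8% of the £154,250 excess over £96,600 is £12,340 ≥ base, so the credit is £0.
Total: £5,850 + £0 + £3,850 + £0 = £9,700.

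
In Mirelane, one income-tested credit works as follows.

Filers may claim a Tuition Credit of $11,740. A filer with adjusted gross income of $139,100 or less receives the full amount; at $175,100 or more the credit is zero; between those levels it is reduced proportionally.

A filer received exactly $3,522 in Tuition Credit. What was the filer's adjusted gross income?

$164,300

$3,522 is 3,522/11,740 of the full $11,740, so 8,218/11,740 of the $36,000 range has been used: income = $139,100 + $36,000 × 8,218/11,740 = $164,300.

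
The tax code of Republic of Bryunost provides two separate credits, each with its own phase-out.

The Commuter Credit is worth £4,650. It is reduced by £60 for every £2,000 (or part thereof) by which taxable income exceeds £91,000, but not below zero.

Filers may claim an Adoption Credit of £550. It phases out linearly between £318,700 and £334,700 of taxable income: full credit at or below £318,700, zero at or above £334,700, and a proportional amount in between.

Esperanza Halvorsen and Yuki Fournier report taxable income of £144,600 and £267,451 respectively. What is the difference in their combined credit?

£3,030

Esperanza (£144,600): Commuter Credit: income exceeds £91,000 by £53,600, which is 27 full-or-partial £2,000 increments; reduction = 27 × £60 = £1,620, leaving £3,030. Adoption Credit: £144,600 is at or below the £318,700 threshold, so the full £550 applies. total £3,030 + £550 = £3,580
Yuki (£267,451): Commuter Credit: income exceeds £91,000 by £176,451 → 89 increments × £60 = £5,340 ≥ base, so the credit is £0. Adoption Credit: £267,451 is at or below the £318,700 threshold, so the full £550 applies. total £0 + £550 = £550
Difference: |£3,580 − £550| = £3,030.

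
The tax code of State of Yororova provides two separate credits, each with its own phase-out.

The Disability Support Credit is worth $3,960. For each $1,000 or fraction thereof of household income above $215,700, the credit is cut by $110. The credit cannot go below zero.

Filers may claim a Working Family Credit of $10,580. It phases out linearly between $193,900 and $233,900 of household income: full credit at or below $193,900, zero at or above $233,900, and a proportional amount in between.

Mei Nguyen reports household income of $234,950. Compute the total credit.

$1,760

Disability Support Credit: income exceeds $215,700 by $19,250, which is 20 full-or-partial $1,000 increments; reduction = 20 × $110 = $2,200, leaving $1,760.
Working Family Credit: $234,950 is at or above $233,900, so the credit is $0.
Total: $1,760 + $0 = $1,760.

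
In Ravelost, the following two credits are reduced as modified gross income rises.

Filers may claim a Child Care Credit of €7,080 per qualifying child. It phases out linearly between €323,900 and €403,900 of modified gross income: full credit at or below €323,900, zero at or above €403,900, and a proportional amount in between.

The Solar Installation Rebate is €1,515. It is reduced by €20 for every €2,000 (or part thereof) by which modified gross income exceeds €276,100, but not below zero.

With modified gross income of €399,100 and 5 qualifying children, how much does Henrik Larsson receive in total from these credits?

€2,399

Child Care Credit: base = 5 × €7,080 = €35,400. €399,100 is €75,200 into a €80,000 phase-out range, leaving 4,800/80,000 of the credit: €35,400 × 4,800/80,000 = €2,124.
Solar Installation Rebate: income exceeds €276,100 by €123,000, which is 62 full-or-partial €2,000 increments; reduction = 62 × €20 = €1,240, leaving €275.
Total: €2,124 + €275 = €2,399.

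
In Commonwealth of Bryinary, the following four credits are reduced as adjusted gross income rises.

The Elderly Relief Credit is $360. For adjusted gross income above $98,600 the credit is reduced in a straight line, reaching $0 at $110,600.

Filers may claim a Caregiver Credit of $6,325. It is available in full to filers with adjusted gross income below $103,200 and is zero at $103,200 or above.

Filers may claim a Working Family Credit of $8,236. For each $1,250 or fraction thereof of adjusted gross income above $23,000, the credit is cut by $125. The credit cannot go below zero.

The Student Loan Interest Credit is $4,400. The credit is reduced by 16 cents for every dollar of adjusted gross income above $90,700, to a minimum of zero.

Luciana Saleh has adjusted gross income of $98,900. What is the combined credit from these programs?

$10,375

Elderly Relief Credit: $98,900 is $300 into a $12,000 phase-out range, leaving 11,700/12,000 of the credit: $360 × 11,700/12,000 = $351.
Caregiver Credit: $98,900 is below the $103,200 cutoff, so the full $6,325 applies.
Working Family Credit: income exceeds $23,000 by $75,900, which is 61 full-or-partial $1,250 increments; reduction = 61 × $125 = $7,625, leaving $611.
Student Loan Interest Credit: 16% of the $8,200 excess over $90,700 is $1,312; credit = $4,400 − $1,312 = $3,088.
Total: $351 + $6,325 + $611 + $3,088 = $10,375.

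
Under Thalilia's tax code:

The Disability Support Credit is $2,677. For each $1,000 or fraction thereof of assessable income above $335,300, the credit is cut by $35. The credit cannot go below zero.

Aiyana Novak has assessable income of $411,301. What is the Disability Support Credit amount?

Disability Support Credit: income exceeds $335,300 by $76,001 → 77 increments × $35 = $2,695 ≥ base, so the credit is $0.

$0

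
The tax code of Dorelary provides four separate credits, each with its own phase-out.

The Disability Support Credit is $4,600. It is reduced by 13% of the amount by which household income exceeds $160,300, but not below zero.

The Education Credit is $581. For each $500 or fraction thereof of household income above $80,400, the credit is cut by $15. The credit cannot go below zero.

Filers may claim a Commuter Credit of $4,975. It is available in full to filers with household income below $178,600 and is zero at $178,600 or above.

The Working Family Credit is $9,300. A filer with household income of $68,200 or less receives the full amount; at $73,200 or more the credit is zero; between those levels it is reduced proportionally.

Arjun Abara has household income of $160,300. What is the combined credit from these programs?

Disability Support Credit: $160,300 is at or below the $160,300 threshold, so the full $4,600 applies.
Education Credit: income exceeds $80,400 by $79,900 → 160 increments × $15 = $2,400 ≥ base, so the credit is $0.
Commuter Credit: $160,300 is below the $178,600 cutoff, so the full $4,975 applies.
Working Family Credit: $160,300 is at or above $73,200, so the credit is $0.
Total: $4,600 + $0 + $4,975 + $0 = $9,575.

$9,575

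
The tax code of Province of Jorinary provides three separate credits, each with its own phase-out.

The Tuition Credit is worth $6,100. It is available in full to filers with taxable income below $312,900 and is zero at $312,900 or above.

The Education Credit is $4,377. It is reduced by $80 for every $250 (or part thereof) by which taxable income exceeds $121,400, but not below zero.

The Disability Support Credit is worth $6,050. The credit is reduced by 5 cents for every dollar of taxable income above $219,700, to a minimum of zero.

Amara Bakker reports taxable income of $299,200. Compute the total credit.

Tuition Credit: $299,200 is below the $312,900 cutoff, so the full $6,100 applies.
Education Credit: income exceeds $121,400 by $177,800 → 712 increments × $80 = $56,960 ≥ base, so the credit is $0.
Disability Support Credit: 5% of the $79,500 excess over $219,700 is $3,975; credit = $6,050 − $3,975 = $2,075.
Total: $6,100 + $0 + $2,075 = $8,175.

$8,175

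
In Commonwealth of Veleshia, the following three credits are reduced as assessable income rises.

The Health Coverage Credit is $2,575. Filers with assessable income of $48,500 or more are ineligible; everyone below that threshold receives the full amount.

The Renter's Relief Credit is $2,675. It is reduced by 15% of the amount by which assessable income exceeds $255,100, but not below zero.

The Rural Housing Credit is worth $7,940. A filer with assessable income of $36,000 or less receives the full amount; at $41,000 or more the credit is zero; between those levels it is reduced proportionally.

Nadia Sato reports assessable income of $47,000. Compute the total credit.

$5,250

Health Coverage Credit: $47,000 is below the $48,500 cutoff, so the full $2,575 applies.
Renter's Relief Credit: $47,000 is at or below the $255,100 threshold, so the full $2,675 applies.
Rural Housing Credit: $47,000 is at or above $41,000, so the credit is $0.
Total: $2,575 + $2,675 + $0 = $5,250.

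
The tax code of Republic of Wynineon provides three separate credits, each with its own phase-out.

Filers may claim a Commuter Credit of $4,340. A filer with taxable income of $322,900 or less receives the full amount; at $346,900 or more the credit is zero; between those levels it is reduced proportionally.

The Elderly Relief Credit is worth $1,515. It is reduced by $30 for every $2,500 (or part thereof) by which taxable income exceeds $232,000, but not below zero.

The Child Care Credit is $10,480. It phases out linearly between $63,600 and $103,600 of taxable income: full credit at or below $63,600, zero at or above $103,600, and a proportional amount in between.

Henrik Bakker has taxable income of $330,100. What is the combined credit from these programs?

$3,353

Commuter Credit: $330,100 is $7,200 into a $24,000 phase-out range, leaving 16,800/24,000 of the credit: $4,340 × 16,800/24,000 = $3,038.
Elderly Relief Credit: income exceeds $232,000 by $98,100, which is 40 full-or-partial $2,500 increments; reduction = 40 × $30 = $1,200, leaving $315.
Child Care Credit: $330,100 is at or above $103,600, so the credit is $0.
Total: $3,038 + $315 + $0 = $3,353.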